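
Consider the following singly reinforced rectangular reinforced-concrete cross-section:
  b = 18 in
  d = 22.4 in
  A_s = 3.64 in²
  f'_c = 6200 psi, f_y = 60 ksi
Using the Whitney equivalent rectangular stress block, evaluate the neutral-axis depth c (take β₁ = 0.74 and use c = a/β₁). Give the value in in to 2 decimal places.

T = A_s f_y = 3.64 × 60 = 218.4 kips.
a = T/(0.85 f'_c b) = 218.4/(0.85 × 6.2 × 18) = 2.3023 in.
With β₁ = 0.74, c = a/β₁ = 2.3023/0.74 = 3.11 in.

c ≈ 3.11 in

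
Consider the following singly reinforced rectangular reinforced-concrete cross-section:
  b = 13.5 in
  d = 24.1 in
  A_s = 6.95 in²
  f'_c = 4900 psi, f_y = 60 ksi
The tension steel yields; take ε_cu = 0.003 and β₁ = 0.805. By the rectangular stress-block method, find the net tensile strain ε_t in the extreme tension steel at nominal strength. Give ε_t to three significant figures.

ε_t ≈ 0.00485

a = A_s f_y/(0.85 f'_c b) = 7.416 in.
β₁ = 0.805, so c = a/β₁ = 7.416/0.805 = 9.212 in.
From the linear strain diagram with ε_cu = 0.003: ε_t = 0.003 (d − c)/c = 0.003 × (24.1 − 9.212)/9.212 = 0.00485.
ε_t is between 0.004 and 0.005 — transition zone.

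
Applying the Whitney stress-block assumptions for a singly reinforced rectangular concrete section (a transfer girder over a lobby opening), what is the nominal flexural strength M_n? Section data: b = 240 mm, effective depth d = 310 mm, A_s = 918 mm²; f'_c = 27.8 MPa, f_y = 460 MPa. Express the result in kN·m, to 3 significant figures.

M_n ≈ 115 kN·m

T = A_s f_y = 918 × 460 = 422280 N = 422.28 kN.
From C = T: a = T/(0.85 f'_c b) = 422280/(0.85 × 27.8 × 240) = 74.46 mm.
M_n = T(d − a/2) = 422.28 kN × (310 − 37.23) mm = 115.19 kN·m.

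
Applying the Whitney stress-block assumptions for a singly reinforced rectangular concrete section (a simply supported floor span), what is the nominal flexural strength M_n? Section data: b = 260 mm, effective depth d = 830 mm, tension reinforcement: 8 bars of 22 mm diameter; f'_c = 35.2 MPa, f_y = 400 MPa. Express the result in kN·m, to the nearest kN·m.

M_n ≈ 914 kN·m

A_s = 8 × 380 = 3040 mm².
T = A_s f_y = 3040 × 400 = 1216000 N = 1216 kN.
From C = T: a = T/(0.85 f'_c b) = 1216000/(0.85 × 35.2 × 260) = 156.31 mm.
M_n = T(d − a/2) = 1216 kN × (830 − 78.155) mm = 914.24 kN·m.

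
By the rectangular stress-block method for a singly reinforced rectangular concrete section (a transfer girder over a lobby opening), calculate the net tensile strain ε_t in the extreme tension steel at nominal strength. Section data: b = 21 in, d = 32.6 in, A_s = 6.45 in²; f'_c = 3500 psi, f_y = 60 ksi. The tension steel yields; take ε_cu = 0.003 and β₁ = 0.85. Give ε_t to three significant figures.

ε_t ≈ 0.0104

a = A_s f_y/(0.85 f'_c b) = 6.194 in.
β₁ = 0.85, so c = a/β₁ = 6.194/0.85 = 7.287 in.
From the linear strain diagram with ε_cu = 0.003: ε_t = 0.003 (d − c)/c = 0.003 × (32.6 − 7.287)/7.287 = 0.0104.
Since ε_t ≥ 0.005, the section is tension-controlled.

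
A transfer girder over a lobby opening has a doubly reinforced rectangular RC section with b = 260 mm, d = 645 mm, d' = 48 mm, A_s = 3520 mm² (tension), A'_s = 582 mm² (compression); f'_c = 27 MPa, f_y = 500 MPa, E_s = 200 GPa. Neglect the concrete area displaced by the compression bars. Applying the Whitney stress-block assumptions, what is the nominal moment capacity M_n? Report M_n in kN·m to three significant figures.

Assume both tension and compression steel yield.
Net tension couple steel: A_s − A'_s = 2938 mm².
a = (A_s − A'_s) f_y / (0.85 f'_c b) = 1469000/(0.85 × 27 × 260) = 246.19 mm.
c = a/β₁ = 246.19/0.85 = 289.64 mm; ε'_s = 0.003(c − d')/c = 0.0025 ≥ f_y/E_s = 0.0025, so compression steel does yield.
M_n = (A_s − A'_s) f_y (d − a/2) + A'_s f_y (d − d') = [1469000 × (645 − 123.095) + 291000 × (645 − 48)] × 10⁻⁶ = 766.68 + 173.73 = 940.41 kN·m.

M_n ≈ 940 kN·m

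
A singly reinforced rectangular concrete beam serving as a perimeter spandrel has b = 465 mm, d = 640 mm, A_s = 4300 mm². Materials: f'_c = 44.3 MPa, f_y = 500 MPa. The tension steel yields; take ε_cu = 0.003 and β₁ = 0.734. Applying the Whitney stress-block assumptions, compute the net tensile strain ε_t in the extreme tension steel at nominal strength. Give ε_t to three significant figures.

ε_t ≈ 0.00848

a = A_s f_y/(0.85 f'_c b) = 122.79 mm.
β₁ = 0.734, so c = a/β₁ = 122.79/0.734 = 167.29 mm.
From the linear strain diagram with ε_cu = 0.003: ε_t = 0.003 (d − c)/c = 0.003 × (640 − 167.29)/167.29 = 0.00848.
Since ε_t ≥ 0.005, the section is tension-controlled.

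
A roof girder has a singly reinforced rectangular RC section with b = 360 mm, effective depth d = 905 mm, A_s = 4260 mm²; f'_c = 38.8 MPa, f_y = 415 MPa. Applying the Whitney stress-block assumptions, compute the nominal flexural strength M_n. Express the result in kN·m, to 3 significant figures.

M_n ≈ 1470 kN·m

T = A_s f_y = 4260 × 415 = 1767900 N = 1767.9 kN.
From C = T: a = T/(0.85 f'_c b) = 1767900/(0.85 × 38.8 × 360) = 148.90 mm.
M_n = T(d − a/2) = 1767.9 kN × (905 − 74.45) mm = 1468.33 kN·m.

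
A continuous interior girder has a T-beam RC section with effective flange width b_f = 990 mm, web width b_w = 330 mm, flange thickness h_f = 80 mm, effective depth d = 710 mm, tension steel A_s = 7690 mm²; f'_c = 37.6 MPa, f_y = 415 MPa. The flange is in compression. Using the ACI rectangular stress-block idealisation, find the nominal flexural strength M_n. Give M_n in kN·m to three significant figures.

M_n ≈ 2090 kN·m

Tension: T = A_s f_y = 7690 × 415 = 3191350 N.
Try a within the flange: a = T/(0.85 f'_c b_f) = 3191350/(0.85 × 37.6 × 990) = 100.86 mm.
a = 100.86 > h_f = 80 mm: the block extends into the web. Split into flange-overhang and web parts.
C_f = 0.85 f'_c (b_f − b_w) h_f = 0.85 × 37.6 × (990 − 330) × 80 = 1687488 N.
Remaining web compression depth: a_w = (T − C_f)/(0.85 f'_c b_w) = (3191350 − 1687488)/(0.85 × 37.6 × 330) = 142.59 mm.
M_n = C_f(d − h_f/2) + (T − C_f)(d − a_w/2) = 1687488 × (710 − 40) + 1503862 × (710 − 71.295) = 1130.62 + 960.52 = 2091.14 × 10⁶ N·mm.
M_n = 2091.14 kN·m.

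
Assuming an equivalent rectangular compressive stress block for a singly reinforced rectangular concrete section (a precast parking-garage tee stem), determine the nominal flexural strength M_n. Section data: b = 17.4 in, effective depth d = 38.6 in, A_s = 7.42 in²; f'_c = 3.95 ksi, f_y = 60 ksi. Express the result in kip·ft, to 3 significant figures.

M_n ≈ 1290 kip·ft

T = A_s f_y = 7.42 × 60 = 445.2 kips.
a = T/(0.85 f'_c b) = 445.2/(0.85 × 3.95 × 17.4) = 7.621 in.
M_n = T(d − a/2) = 445.2 × (38.6 − 3.8105) = 15488.3 kip·in = 15488.3/12 = 1290.69 kip·ft.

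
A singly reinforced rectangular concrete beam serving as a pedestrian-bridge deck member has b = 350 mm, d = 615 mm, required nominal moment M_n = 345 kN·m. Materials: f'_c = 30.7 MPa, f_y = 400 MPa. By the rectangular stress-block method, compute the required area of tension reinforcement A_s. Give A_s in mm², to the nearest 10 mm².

A_s ≈ 1480 mm²

With M_n = 0.85 f'_c a b (d − a/2), solve the quadratic for a:
a = d − √(d² − 2M_n/(0.85 f'_c b)) = 615 − √(615² − 2 × 345×10⁶/(0.85 × 30.7 × 350)) = 64.84 mm.
A_s = 0.85 f'_c a b / f_y = 0.85 × 30.7 × 64.84 × 350 / 400 = 1480.5 mm².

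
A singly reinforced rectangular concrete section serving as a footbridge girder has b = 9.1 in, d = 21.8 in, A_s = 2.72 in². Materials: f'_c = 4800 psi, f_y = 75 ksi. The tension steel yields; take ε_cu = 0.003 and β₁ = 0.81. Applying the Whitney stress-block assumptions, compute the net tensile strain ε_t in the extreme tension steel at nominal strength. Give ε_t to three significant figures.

ε_t ≈ 0.00664

a = A_s f_y/(0.85 f'_c b) = 5.495 in.
β₁ = 0.81, so c = a/β₁ = 5.495/0.81 = 6.784 in.
From the linear strain diagram with ε_cu = 0.003: ε_t = 0.003 (d − c)/c = 0.003 × (21.8 − 6.784)/6.784 = 0.00664.
Since ε_t ≥ 0.005, the section is tension-controlled.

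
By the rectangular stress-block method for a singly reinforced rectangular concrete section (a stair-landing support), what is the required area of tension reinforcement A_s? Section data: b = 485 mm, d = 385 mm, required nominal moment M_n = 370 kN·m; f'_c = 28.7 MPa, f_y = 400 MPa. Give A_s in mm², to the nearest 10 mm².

With M_n = 0.85 f'_c a b (d − a/2), solve the quadratic for a:
a = d − √(d² − 2M_n/(0.85 f'_c b)) = 385 − √(385² − 2 × 370×10⁶/(0.85 × 28.7 × 485)) = 92.29 mm.
A_s = 0.85 f'_c a b / f_y = 0.85 × 28.7 × 92.29 × 485 / 400 = 2729.8 mm².

A_s ≈ 2730 mm²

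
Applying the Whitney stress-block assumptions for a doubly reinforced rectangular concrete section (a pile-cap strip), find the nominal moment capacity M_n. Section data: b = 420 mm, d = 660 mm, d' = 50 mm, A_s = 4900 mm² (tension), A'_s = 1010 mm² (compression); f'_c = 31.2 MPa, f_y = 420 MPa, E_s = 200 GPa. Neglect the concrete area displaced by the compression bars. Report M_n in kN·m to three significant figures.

M_n ≈ 1220 kN·m

Assume both tension and compression steel yield.
Net tension couple steel: A_s − A'_s = 3890 mm².
a = (A_s − A'_s) f_y / (0.85 f'_c b) = 1633800/(0.85 × 31.2 × 420) = 146.68 mm.
c = a/β₁ = 146.68/0.827 = 177.36 mm; ε'_s = 0.003(c − d')/c = 0.0022 ≥ f_y/E_s = 0.0021, so compression steel does yield.
M_n = (A_s − A'_s) f_y (d − a/2) + A'_s f_y (d − d') = [1633800 × (660 − 73.34) + 424200 × (660 − 50)] × 10⁻⁶ = 958.49 + 258.76 = 1217.25 kN·m.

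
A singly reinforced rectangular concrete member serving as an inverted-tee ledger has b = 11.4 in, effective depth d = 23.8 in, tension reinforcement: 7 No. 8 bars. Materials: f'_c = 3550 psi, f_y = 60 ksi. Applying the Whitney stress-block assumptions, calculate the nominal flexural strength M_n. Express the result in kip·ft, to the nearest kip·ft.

M_n ≈ 525 kip·ft

A_s = 7 × 0.79 = 5.53 in².
T = A_s f_y = 5.53 × 60 = 331.8 kips.
a = T/(0.85 f'_c b) = 331.8/(0.85 × 3.55 × 11.4) = 9.645 in.
M_n = T(d − a/2) = 331.8 × (23.8 − 4.8225) = 6296.7 kip·in = 6296.7/12 = 524.73 kip·ft.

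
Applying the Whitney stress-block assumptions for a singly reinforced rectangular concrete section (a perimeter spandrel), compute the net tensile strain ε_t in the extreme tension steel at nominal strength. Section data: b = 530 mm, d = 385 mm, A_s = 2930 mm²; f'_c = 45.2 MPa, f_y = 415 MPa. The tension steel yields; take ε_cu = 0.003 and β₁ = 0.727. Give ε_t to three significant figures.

a = A_s f_y/(0.85 f'_c b) = 59.71 mm.
β₁ = 0.727, so c = a/β₁ = 59.71/0.727 = 82.13 mm.
From the linear strain diagram with ε_cu = 0.003: ε_t = 0.003 (d − c)/c = 0.003 × (385 − 82.13)/82.13 = 0.0111.
Since ε_t ≥ 0.005, the section is tension-controlled.

ε_t ≈ 0.0111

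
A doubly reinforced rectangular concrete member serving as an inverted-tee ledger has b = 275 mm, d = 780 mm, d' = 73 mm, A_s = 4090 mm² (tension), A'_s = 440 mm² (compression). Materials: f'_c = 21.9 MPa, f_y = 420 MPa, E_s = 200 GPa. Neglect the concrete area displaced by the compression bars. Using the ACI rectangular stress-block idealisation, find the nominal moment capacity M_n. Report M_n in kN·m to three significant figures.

M_n ≈ 1100 kN·m

Assume both tension and compression steel yield.
Net tension couple steel: A_s − A'_s = 3650 mm².
a = (A_s − A'_s) f_y / (0.85 f'_c b) = 1533000/(0.85 × 21.9 × 275) = 299.47 mm.
c = a/β₁ = 299.47/0.85 = 352.32 mm; ε'_s = 0.003(c − d')/c = 0.0024 ≥ f_y/E_s = 0.0021, so compression steel does yield.
M_n = (A_s − A'_s) f_y (d − a/2) + A'_s f_y (d − d') = [1533000 × (780 − 149.735) + 184800 × (780 − 73)] × 10⁻⁶ = 966.20 + 130.65 = 1096.85 kN·m.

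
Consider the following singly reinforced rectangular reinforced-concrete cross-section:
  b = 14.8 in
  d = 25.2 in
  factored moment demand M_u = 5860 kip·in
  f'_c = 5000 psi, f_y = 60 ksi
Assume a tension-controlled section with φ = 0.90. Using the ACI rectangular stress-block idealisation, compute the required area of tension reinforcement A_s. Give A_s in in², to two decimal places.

M_n = M_u/φ = 5860/0.90 = 6511.11 kip·in.
From M_n = 0.85 f'_c a b (d − a/2):
a = d − √(d² − 2M_n/(0.85 f'_c b)) = 25.2 − √(25.2² − 2 × 6511.11/(0.85 × 5 × 14.8)) = 4.512 in.
A_s = 0.85 f'_c a b / f_y = 0.85 × 5 × 4.512 × 14.8 / 60 = 4.730 in².

A_s ≈ 4.73 in²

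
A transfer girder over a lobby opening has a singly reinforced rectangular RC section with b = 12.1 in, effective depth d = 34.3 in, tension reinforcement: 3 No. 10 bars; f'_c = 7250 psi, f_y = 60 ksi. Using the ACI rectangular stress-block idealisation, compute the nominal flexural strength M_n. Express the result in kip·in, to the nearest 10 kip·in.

A_s = 3 × 1.27 = 3.81 in².
T = A_s f_y = 3.81 × 60 = 228.6 kips.
a = T/(0.85 f'_c b) = 228.6/(0.85 × 7.25 × 12.1) = 3.066 in.
M_n = T(d − a/2) = 228.6 × (34.3 − 1.533) = 7490.5 kip·in.

M_n ≈ 7490 kip·in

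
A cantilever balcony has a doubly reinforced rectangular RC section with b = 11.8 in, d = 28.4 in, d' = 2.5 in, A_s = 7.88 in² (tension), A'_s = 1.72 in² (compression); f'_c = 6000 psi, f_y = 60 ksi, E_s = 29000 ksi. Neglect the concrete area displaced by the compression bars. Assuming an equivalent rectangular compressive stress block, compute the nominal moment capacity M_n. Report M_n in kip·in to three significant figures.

M_n ≈ 12000 kip·in

Assume both steels yield.
a = (A_s − A'_s) f_y/(0.85 f'_c b) = (7.88 − 1.72) × 60/(0.85 × 6 × 11.8) = 6.142 in.
c = a/β₁ = 6.142/0.75 = 8.189 in; ε'_s = 0.003(c − d')/c = 0.0021 ≥ ε_y = 0.0021, so the compression steel yields.
M_n = (A_s − A'_s) f_y (d − a/2) + A'_s f_y (d − d') = 369.6 × (28.4 − 3.071) + 103.2 × (28.4 − 2.5) = 9361.6 + 2672.9 = 12034.5 kip·in.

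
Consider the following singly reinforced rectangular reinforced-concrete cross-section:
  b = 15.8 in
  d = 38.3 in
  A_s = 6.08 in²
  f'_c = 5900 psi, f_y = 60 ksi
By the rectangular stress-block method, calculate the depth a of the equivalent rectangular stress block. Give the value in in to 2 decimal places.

a ≈ 4.60 in

T = A_s f_y = 6.08 × 60 = 364.8 kips.
a = T/(0.85 f'_c b) = 364.8/(0.85 × 5.9 × 15.8) = 4.60 in.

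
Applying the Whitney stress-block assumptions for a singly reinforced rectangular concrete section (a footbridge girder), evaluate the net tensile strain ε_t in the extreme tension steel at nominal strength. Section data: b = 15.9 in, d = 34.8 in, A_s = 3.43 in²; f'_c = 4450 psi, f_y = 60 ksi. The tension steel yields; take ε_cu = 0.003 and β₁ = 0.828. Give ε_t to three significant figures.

a = A_s f_y/(0.85 f'_c b) = 3.422 in.
β₁ = 0.828, so c = a/β₁ = 3.422/0.828 = 4.133 in.
From the linear strain diagram with ε_cu = 0.003: ε_t = 0.003 (d − c)/c = 0.003 × (34.8 − 4.133)/4.133 = 0.0223.
Since ε_t ≥ 0.005, the section is tension-controlled.

ε_t ≈ 0.0223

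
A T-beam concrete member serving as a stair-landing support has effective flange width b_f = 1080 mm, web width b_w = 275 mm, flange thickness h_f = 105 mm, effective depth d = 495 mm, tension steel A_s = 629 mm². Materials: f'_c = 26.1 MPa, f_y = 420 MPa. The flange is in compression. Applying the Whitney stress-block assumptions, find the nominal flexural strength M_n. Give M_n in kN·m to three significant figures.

M_n ≈ 129 kN·m

Tension: T = A_s f_y = 629 × 420 = 264180 N.
Try a within the flange: a = T/(0.85 f'_c b_f) = 264180/(0.85 × 26.1 × 1080) = 11.03 mm.
Since a = 11.03 ≤ h_f = 105 mm, the stress block lies entirely in the flange; analyse as a rectangular beam of width b_f.
M_n = T(d − a/2) = 264180 × (495 − 5.515) = 129.31 × 10⁶ N·mm.
M_n = 129.31 kN·m.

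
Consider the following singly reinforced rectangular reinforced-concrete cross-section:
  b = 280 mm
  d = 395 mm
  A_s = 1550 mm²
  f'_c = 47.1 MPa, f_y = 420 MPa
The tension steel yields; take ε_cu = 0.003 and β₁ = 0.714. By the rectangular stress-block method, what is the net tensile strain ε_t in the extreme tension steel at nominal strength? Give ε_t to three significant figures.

ε_t ≈ 0.0116

a = A_s f_y/(0.85 f'_c b) = 58.07 mm.
β₁ = 0.714, so c = a/β₁ = 58.07/0.714 = 81.33 mm.
From the linear strain diagram with ε_cu = 0.003: ε_t = 0.003 (d − c)/c = 0.003 × (395 − 81.33)/81.33 = 0.0116.
Since ε_t ≥ 0.005, the section is tension-controlled.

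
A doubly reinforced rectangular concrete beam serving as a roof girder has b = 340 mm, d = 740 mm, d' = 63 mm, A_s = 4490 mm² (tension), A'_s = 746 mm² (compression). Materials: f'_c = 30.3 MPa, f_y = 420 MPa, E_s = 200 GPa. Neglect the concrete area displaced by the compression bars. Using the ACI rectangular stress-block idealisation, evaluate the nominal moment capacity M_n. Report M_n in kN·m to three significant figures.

M_n ≈ 1230 kN·m

Assume both tension and compression steel yield.
Net tension couple steel: A_s − A'_s = 3744 mm².
a = (A_s − A'_s) f_y / (0.85 f'_c b) = 1572480/(0.85 × 30.3 × 340) = 179.57 mm.
c = a/β₁ = 179.57/0.834 = 215.31 mm; ε'_s = 0.003(c − d')/c = 0.0021 ≥ f_y/E_s = 0.0021, so compression steel does yield.
M_n = (A_s − A'_s) f_y (d − a/2) + A'_s f_y (d − d') = [1572480 × (740 − 89.785) + 313320 × (740 − 63)] × 10⁻⁶ = 1022.45 + 212.12 = 1234.57 kN·m.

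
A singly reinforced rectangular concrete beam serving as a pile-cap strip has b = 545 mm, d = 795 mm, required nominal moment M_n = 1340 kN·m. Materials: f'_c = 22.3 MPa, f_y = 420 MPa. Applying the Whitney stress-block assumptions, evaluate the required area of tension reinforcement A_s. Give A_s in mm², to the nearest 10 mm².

A_s ≈ 4540 mm²

With M_n = 0.85 f'_c a b (d − a/2), solve the quadratic for a:
a = d − √(d² − 2M_n/(0.85 f'_c b)) = 795 − √(795² − 2 × 1340×10⁶/(0.85 × 22.3 × 545)) = 184.59 mm.
A_s = 0.85 f'_c a b / f_y = 0.85 × 22.3 × 184.59 × 545 / 420 = 4540.2 mm².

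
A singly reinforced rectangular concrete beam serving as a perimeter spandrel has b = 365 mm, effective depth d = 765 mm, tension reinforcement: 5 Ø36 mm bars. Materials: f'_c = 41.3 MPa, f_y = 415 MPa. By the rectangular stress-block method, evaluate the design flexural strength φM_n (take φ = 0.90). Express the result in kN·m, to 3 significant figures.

A_s = 5 × 1018 = 5090 mm².
T = A_s f_y = 5090 × 415 = 2112350 N = 2112.35 kN.
From C = T: a = T/(0.85 f'_c b) = 2112350/(0.85 × 41.3 × 365) = 164.86 mm.
M_n = T(d − a/2) = 2112.35 kN × (765 − 82.43) mm = 1441.83 kN·m.
φM_n = 0.90 × 1441.83 = 1297.65 kN·m.

φM_n ≈ 1300 kN·m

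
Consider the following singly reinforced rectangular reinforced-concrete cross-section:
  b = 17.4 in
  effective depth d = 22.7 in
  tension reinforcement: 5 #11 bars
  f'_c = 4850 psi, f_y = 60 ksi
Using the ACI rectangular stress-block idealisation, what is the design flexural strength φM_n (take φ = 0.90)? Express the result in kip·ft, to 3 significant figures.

φM_n ≈ 682 kip·ft

A_s = 5 × 1.56 = 7.8 in².
T = A_s f_y = 7.8 × 60 = 468 kips.
a = T/(0.85 f'_c b) = 468/(0.85 × 4.85 × 17.4) = 6.524 in.
M_n = T(d − a/2) = 468 × (22.7 − 3.262) = 9097.0 kip·in = 9097.0/12 = 758.08 kip·ft.
φM_n = 0.90 × 758.08 = 682.27 kip·ft.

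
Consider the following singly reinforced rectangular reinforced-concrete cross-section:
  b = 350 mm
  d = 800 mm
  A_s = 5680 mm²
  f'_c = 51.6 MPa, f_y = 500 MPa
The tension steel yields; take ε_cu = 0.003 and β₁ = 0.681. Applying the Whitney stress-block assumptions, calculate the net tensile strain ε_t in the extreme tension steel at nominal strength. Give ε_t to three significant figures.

a = A_s f_y/(0.85 f'_c b) = 185.00 mm.
β₁ = 0.681, so c = a/β₁ = 185.00/0.681 = 271.66 mm.
From the linear strain diagram with ε_cu = 0.003: ε_t = 0.003 (d − c)/c = 0.003 × (800 − 271.66)/271.66 = 0.00583.
Since ε_t ≥ 0.005, the section is tension-controlled.

ε_t ≈ 0.00583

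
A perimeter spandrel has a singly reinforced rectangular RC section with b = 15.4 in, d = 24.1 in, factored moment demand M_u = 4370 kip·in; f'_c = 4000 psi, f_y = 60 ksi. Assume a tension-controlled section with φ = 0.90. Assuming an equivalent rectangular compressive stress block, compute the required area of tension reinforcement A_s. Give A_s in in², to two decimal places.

A_s ≈ 3.68 in²

M_n = M_u/φ = 4370/0.90 = 4855.56 kip·in.
From M_n = 0.85 f'_c a b (d − a/2):
a = d − √(d² − 2M_n/(0.85 f'_c b)) = 24.1 − √(24.1² − 2 × 4855.56/(0.85 × 4 × 15.4)) = 4.217 in.
A_s = 0.85 f'_c a b / f_y = 0.85 × 4 × 4.217 × 15.4 / 60 = 3.680 in².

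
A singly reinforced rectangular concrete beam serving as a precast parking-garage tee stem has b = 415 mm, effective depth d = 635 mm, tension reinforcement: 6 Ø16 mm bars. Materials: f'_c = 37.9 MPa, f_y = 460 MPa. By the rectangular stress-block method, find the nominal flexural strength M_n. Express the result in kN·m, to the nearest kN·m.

M_n ≈ 341 kN·m

A_s = 6 × 201 = 1206 mm².
T = A_s f_y = 1206 × 460 = 554760 N = 554.76 kN.
From C = T: a = T/(0.85 f'_c b) = 554760/(0.85 × 37.9 × 415) = 41.50 mm.
M_n = T(d − a/2) = 554.76 kN × (635 − 20.75) mm = 340.76 kN·m.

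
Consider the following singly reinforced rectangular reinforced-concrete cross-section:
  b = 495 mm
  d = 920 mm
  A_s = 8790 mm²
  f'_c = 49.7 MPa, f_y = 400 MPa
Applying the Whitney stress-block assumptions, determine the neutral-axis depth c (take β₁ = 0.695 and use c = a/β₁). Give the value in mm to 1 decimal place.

c ≈ 241.9 mm

T = A_s f_y = 8790 × 400 = 3516000 N = 3516 kN.
Setting C = 0.85 f'_c a b equal to T: a = 3516000/(0.85 × 49.7 × 495) = 168.139 mm.
With β₁ = 0.695, c = a/β₁ = 168.139/0.695 = 241.9 mm.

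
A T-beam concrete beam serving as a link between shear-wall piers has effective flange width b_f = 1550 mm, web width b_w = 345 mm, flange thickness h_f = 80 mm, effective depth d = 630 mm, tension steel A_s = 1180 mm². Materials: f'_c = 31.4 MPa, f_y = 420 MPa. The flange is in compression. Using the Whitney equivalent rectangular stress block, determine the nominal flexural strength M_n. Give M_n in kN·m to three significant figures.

Tension: T = A_s f_y = 1180 × 420 = 495600 N.
Try a within the flange: a = T/(0.85 f'_c b_f) = 495600/(0.85 × 31.4 × 1550) = 11.98 mm.
Since a = 11.98 ≤ h_f = 80 mm, the stress block lies entirely in the flange; analyse as a rectangular beam of width b_f.
M_n = T(d − a/2) = 495600 × (630 − 5.99) = 309.26 × 10⁶ N·mm.
M_n = 309.26 kN·m.

M_n ≈ 309 kN·m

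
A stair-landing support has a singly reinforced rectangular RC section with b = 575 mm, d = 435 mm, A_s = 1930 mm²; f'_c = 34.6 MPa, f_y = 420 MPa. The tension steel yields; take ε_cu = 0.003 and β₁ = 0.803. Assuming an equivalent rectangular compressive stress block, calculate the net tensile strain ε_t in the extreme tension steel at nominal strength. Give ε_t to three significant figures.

a = A_s f_y/(0.85 f'_c b) = 47.93 mm.
β₁ = 0.803, so c = a/β₁ = 47.93/0.803 = 59.69 mm.
From the linear strain diagram with ε_cu = 0.003: ε_t = 0.003 (d − c)/c = 0.003 × (435 − 59.69)/59.69 = 0.0189.
Since ε_t ≥ 0.005, the section is tension-controlled.

ε_t ≈ 0.0189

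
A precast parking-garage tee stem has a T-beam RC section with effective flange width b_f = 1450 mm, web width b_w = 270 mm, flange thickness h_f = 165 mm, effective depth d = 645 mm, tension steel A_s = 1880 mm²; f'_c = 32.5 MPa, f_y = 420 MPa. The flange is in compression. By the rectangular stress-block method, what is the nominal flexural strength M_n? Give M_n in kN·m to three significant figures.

M_n ≈ 502 kN·m

Tension: T = A_s f_y = 1880 × 420 = 789600 N.
Try a within the flange: a = T/(0.85 f'_c b_f) = 789600/(0.85 × 32.5 × 1450) = 19.71 mm.
Since a = 19.71 ≤ h_f = 165 mm, the stress block lies entirely in the flange; analyse as a rectangular beam of width b_f.
M_n = T(d − a/2) = 789600 × (645 − 9.855) = 501.51 × 10⁶ N·mm.
M_n = 501.51 kN·m.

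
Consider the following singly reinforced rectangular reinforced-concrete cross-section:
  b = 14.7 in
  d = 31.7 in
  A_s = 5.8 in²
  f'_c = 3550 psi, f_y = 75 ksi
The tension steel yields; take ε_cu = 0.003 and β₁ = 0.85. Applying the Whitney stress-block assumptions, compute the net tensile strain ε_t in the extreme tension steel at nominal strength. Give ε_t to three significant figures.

a = A_s f_y/(0.85 f'_c b) = 9.807 in.
β₁ = 0.85, so c = a/β₁ = 9.807/0.85 = 11.538 in.
From the linear strain diagram with ε_cu = 0.003: ε_t = 0.003 (d − c)/c = 0.003 × (31.7 − 11.538)/11.538 = 0.00524.
Since ε_t ≥ 0.005, the section is tension-controlled.

ε_t ≈ 0.00524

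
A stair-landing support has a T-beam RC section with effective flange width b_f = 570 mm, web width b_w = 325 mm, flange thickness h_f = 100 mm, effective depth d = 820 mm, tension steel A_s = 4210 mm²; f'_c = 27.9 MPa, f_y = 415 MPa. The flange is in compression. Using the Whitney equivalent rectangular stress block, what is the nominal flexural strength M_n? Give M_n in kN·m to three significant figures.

Tension: T = A_s f_y = 4210 × 415 = 1747150 N.
Try a within the flange: a = T/(0.85 f'_c b_f) = 1747150/(0.85 × 27.9 × 570) = 129.25 mm.
a = 129.25 > h_f = 100 mm: the block extends into the web. Split into flange-overhang and web parts.
C_f = 0.85 f'_c (b_f − b_w) h_f = 0.85 × 27.9 × (570 − 325) × 100 = 581018 N.
Remaining web compression depth: a_w = (T − C_f)/(0.85 f'_c b_w) = (1747150 − 581018)/(0.85 × 27.9 × 325) = 151.30 mm.
M_n = C_f(d − h_f/2) + (T − C_f)(d − a_w/2) = 581018 × (820 − 50) + 1166132 × (820 − 75.65) = 447.38 + 868.01 = 1315.39 × 10⁶ N·mm.
M_n = 1315.39 kN·m.

M_n ≈ 1320 kN·m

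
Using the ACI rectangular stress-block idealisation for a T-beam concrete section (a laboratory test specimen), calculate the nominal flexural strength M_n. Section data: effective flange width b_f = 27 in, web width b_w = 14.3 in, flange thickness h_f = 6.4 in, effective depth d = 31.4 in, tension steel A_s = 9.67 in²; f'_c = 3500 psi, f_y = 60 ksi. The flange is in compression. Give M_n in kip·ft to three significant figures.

M_n ≈ 1340 kip·ft

Tension: T = A_s f_y = 9.67 × 60 = 580.2 kips.
Try a within the flange: a = T/(0.85 f'_c b_f) = 580.2/(0.85 × 3.5 × 27) = 7.223 in.
a = 7.223 > h_f = 6.4 in: the block extends into the web. Split into flange-overhang and web parts.
C_f = 0.85 f'_c (b_f − b_w) h_f = 0.85 × 3.5 × (27 − 14.3) × 6.4 = 241.8 kips.
Remaining web compression depth: a_w = (T − C_f)/(0.85 f'_c b_w) = (580.2 − 241.8)/(0.85 × 3.5 × 14.3) = 7.954 in.
M_n = C_f(d − h_f/2) + (T − C_f)(d − a_w/2) = 241.8 × (31.4 − 3.2) + 338.4 × (31.4 − 3.977) = 6818.8 + 9279.9 = 16098.7 kip·in.
M_n = 16098.7/12 = 1341.56 kip·ft.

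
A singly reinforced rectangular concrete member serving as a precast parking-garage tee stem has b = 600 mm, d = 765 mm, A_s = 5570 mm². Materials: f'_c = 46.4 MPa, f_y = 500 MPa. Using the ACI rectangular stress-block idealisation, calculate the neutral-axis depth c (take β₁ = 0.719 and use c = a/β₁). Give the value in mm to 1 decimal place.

c ≈ 163.7 mm

T = A_s f_y = 5570 × 500 = 2785000 N = 2785 kN.
Setting C = 0.85 f'_c a b equal to T: a = 2785000/(0.85 × 46.4 × 600) = 117.689 mm.
With β₁ = 0.719, c = a/β₁ = 117.689/0.719 = 163.7 mm.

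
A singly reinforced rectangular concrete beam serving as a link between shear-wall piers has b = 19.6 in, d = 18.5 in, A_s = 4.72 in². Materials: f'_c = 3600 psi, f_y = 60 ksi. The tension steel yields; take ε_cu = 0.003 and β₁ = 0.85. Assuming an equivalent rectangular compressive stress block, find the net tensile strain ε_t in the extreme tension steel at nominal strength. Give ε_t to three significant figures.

a = A_s f_y/(0.85 f'_c b) = 4.722 in.
β₁ = 0.85, so c = a/β₁ = 4.722/0.85 = 5.555 in.
From the linear strain diagram with ε_cu = 0.003: ε_t = 0.003 (d − c)/c = 0.003 × (18.5 − 5.555)/5.555 = 0.00699.
Since ε_t ≥ 0.005, the section is tension-controlled.

ε_t ≈ 0.00699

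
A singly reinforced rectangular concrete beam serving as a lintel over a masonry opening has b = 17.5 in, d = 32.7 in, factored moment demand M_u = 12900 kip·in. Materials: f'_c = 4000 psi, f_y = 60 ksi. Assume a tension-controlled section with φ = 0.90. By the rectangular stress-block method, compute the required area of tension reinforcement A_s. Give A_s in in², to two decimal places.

A_s ≈ 8.39 in²

M_n = M_u/φ = 12900/0.90 = 14333.3 kip·in.
From M_n = 0.85 f'_c a b (d − a/2):
a = d − √(d² − 2M_n/(0.85 f'_c b)) = 32.7 − √(32.7² − 2 × 14333.3/(0.85 × 4 × 17.5)) = 8.462 in.
A_s = 0.85 f'_c a b / f_y = 0.85 × 4 × 8.462 × 17.5 / 60 = 8.391 in².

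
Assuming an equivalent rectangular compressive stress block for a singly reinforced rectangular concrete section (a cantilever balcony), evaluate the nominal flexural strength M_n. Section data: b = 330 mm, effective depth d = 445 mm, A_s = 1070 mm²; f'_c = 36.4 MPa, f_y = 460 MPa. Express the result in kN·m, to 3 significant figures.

M_n ≈ 207 kN·m

T = A_s f_y = 1070 × 460 = 492200 N = 492.2 kN.
From C = T: a = T/(0.85 f'_c b) = 492200/(0.85 × 36.4 × 330) = 48.21 mm.
M_n = T(d − a/2) = 492.2 kN × (445 − 24.105) mm = 207.16 kN·m.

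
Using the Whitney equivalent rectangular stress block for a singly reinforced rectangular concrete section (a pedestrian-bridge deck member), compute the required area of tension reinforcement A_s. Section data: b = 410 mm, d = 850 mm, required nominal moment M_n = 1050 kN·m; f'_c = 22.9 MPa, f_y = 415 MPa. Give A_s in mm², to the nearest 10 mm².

A_s ≈ 3310 mm²

With M_n = 0.85 f'_c a b (d − a/2), solve the quadratic for a:
a = d − √(d² − 2M_n/(0.85 f'_c b)) = 850 − √(850² − 2 × 1050×10⁶/(0.85 × 22.9 × 410)) = 172.24 mm.
A_s = 0.85 f'_c a b / f_y = 0.85 × 22.9 × 172.24 × 410 / 415 = 3312.3 mm².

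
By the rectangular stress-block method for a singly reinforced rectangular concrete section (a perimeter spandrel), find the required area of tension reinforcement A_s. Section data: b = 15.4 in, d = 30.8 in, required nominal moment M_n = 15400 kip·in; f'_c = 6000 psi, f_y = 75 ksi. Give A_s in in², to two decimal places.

From M_n = 0.85 f'_c a b (d − a/2):
a = d − √(d² − 2M_n/(0.85 f'_c b)) = 30.8 − √(30.8² − 2 × 15400/(0.85 × 6 × 15.4)) = 7.210 in.
A_s = 0.85 f'_c a b / f_y = 0.85 × 6 × 7.210 × 15.4 / 75 = 7.550 in².

A_s ≈ 7.55 in²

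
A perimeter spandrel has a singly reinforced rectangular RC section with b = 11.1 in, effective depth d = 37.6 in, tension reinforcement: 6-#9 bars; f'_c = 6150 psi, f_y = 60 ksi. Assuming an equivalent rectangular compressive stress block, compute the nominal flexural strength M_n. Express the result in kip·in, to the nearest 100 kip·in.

A_s = 6 × 1 = 6 in².
T = A_s f_y = 6 × 60 = 360 kips.
a = T/(0.85 f'_c b) = 360/(0.85 × 6.15 × 11.1) = 6.204 in.
M_n = T(d − a/2) = 360 × (37.6 − 3.102) = 12419.3 kip·in.

M_n ≈ 12400 kip·in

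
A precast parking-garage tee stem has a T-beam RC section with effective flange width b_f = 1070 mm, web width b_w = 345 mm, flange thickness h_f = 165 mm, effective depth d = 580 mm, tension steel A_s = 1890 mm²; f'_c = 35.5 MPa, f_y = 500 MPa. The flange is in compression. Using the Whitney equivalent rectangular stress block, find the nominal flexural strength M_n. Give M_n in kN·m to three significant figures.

Tension: T = A_s f_y = 1890 × 500 = 945000 N.
Try a within the flange: a = T/(0.85 f'_c b_f) = 945000/(0.85 × 35.5 × 1070) = 29.27 mm.
Since a = 29.27 ≤ h_f = 165 mm, the stress block lies entirely in the flange; analyse as a rectangular beam of width b_f.
M_n = T(d − a/2) = 945000 × (580 − 14.635) = 534.27 × 10⁶ N·mm.
M_n = 534.27 kN·m.

M_n ≈ 534 kN·m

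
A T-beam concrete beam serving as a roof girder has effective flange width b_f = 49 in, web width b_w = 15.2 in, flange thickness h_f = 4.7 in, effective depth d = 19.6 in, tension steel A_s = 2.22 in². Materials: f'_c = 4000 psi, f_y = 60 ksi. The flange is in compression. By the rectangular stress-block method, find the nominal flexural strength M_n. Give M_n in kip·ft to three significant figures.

Tension: T = A_s f_y = 2.22 × 60 = 133.2 kips.
Try a within the flange: a = T/(0.85 f'_c b_f) = 133.2/(0.85 × 4 × 49) = 0.800 in.
Since a = 0.800 ≤ h_f = 4.7 in, the stress block lies entirely in the flange; analyse as a rectangular beam of width b_f.
M_n = T(d − a/2) = 133.2 × (19.6 − 0.4) = 2557.4 kip·in.
M_n = 2557.4/12 = 213.12 kip·ft.

M_n ≈ 213 kip·ft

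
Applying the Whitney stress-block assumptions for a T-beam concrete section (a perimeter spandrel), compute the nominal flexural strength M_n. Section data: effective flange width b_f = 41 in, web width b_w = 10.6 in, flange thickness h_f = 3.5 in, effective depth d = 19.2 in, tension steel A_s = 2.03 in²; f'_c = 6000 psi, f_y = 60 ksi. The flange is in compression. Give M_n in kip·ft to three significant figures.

M_n ≈ 192 kip·ft

Tension: T = A_s f_y = 2.03 × 60 = 121.8 kips.
Try a within the flange: a = T/(0.85 f'_c b_f) = 121.8/(0.85 × 6 × 41) = 0.582 in.
Since a = 0.582 ≤ h_f = 3.5 in, the stress block lies entirely in the flange; analyse as a rectangular beam of width b_f.
M_n = T(d − a/2) = 121.8 × (19.2 − 0.291) = 2303.1 kip·in.
M_n = 2303.1/12 = 191.93 kip·ft.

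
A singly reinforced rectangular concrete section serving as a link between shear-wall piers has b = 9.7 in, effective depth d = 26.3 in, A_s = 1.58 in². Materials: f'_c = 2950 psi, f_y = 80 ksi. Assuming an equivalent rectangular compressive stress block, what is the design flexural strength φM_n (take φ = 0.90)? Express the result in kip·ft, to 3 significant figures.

T = A_s f_y = 1.58 × 80 = 126.4 kips.
a = T/(0.85 f'_c b) = 126.4/(0.85 × 2.95 × 9.7) = 5.197 in.
M_n = T(d − a/2) = 126.4 × (26.3 − 2.5985) = 2995.9 kip·in = 2995.9/12 = 249.66 kip·ft.
φM_n = 0.90 × 249.66 = 224.69 kip·ft.

φM_n ≈ 225 kip·ft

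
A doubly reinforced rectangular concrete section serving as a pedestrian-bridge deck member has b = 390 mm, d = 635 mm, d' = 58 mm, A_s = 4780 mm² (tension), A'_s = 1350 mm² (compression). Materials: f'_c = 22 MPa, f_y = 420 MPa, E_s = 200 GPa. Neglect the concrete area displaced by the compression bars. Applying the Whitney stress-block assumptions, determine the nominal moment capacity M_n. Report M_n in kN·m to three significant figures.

M_n ≈ 1100 kN·m

Assume both tension and compression steel yield.
Net tension couple steel: A_s − A'_s = 3430 mm².
a = (A_s − A'_s) f_y / (0.85 f'_c b) = 1440600/(0.85 × 22 × 390) = 197.53 mm.
c = a/β₁ = 197.53/0.85 = 232.39 mm; ε'_s = 0.003(c − d')/c = 0.0023 ≥ f_y/E_s = 0.0021, so compression steel does yield.
M_n = (A_s − A'_s) f_y (d − a/2) + A'_s f_y (d − d') = [1440600 × (635 − 98.765) + 567000 × (635 − 58)] × 10⁻⁶ = 772.50 + 327.16 = 1099.66 kN·m.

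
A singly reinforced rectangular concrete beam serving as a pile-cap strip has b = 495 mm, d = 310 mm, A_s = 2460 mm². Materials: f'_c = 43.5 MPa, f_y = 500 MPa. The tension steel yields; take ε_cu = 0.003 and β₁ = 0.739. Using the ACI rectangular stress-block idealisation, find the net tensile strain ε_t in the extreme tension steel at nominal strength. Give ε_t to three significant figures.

a = A_s f_y/(0.85 f'_c b) = 67.20 mm.
β₁ = 0.739, so c = a/β₁ = 67.20/0.739 = 90.93 mm.
From the linear strain diagram with ε_cu = 0.003: ε_t = 0.003 (d − c)/c = 0.003 × (310 − 90.93)/90.93 = 0.00723.
Since ε_t ≥ 0.005, the section is tension-controlled.

ε_t ≈ 0.00723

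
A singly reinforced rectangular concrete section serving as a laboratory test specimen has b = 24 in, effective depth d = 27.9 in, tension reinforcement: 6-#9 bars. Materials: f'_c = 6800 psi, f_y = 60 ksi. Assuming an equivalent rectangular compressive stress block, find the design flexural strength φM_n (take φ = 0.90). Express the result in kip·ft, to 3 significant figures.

φM_n ≈ 718 kip·ft

A_s = 6 × 1 = 6 in².
T = A_s f_y = 6 × 60 = 360 kips.
a = T/(0.85 f'_c b) = 360/(0.85 × 6.8 × 24) = 2.595 in.
M_n = T(d − a/2) = 360 × (27.9 − 1.2975) = 9576.9 kip·in = 9576.9/12 = 798.08 kip·ft.
φM_n = 0.90 × 798.08 = 718.27 kip·ft.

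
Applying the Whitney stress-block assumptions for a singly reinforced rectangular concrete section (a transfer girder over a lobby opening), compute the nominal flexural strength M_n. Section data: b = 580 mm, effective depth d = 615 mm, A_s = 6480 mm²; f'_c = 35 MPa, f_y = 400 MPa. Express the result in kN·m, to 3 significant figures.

M_n ≈ 1400 kN·m

T = A_s f_y = 6480 × 400 = 2592000 N = 2592 kN.
From C = T: a = T/(0.85 f'_c b) = 2592000/(0.85 × 35 × 580) = 150.22 mm.
M_n = T(d − a/2) = 2592 kN × (615 − 75.11) mm = 1399.39 kN·m.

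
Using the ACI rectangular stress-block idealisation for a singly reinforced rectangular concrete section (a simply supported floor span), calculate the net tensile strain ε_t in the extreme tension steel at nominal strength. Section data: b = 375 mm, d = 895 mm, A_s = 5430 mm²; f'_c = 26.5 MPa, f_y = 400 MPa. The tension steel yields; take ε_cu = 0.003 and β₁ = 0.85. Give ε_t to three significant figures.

ε_t ≈ 0.00588

a = A_s f_y/(0.85 f'_c b) = 257.14 mm.
β₁ = 0.85, so c = a/β₁ = 257.14/0.85 = 302.52 mm.
From the linear strain diagram with ε_cu = 0.003: ε_t = 0.003 (d − c)/c = 0.003 × (895 − 302.52)/302.52 = 0.00588.
Since ε_t ≥ 0.005, the section is tension-controlled.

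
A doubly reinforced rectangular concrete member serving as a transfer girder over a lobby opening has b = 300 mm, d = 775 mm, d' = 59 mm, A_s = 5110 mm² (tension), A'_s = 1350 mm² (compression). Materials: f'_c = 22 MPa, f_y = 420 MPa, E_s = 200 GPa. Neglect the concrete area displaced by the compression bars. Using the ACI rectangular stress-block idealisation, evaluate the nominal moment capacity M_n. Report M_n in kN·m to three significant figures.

Assume both tension and compression steel yield.
Net tension couple steel: A_s − A'_s = 3760 mm².
a = (A_s − A'_s) f_y / (0.85 f'_c b) = 1579200/(0.85 × 22 × 300) = 281.50 mm.
c = a/β₁ = 281.50/0.85 = 331.18 mm; ε'_s = 0.003(c − d')/c = 0.0025 ≥ f_y/E_s = 0.0021, so compression steel does yield.
M_n = (A_s − A'_s) f_y (d − a/2) + A'_s f_y (d − d') = [1579200 × (775 − 140.75) + 567000 × (775 − 59)] × 10⁻⁶ = 1001.61 + 405.97 = 1407.58 kN·m.

M_n ≈ 1410 kN·m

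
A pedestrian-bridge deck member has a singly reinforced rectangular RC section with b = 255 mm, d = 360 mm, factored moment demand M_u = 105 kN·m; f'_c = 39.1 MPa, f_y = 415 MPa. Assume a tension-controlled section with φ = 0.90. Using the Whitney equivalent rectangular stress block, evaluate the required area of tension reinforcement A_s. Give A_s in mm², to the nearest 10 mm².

M_n = M_u/φ = 105/0.90 = 116.667 kN·m.
With M_n = 0.85 f'_c a b (d − a/2), solve the quadratic for a:
a = d − √(d² − 2M_n/(0.85 f'_c b)) = 360 − √(360² − 2 × 116.667×10⁶/(0.85 × 39.1 × 255)) = 40.52 mm.
A_s = 0.85 f'_c a b / f_y = 0.85 × 39.1 × 40.52 × 255 / 415 = 827.5 mm².

A_s ≈ 830 mm²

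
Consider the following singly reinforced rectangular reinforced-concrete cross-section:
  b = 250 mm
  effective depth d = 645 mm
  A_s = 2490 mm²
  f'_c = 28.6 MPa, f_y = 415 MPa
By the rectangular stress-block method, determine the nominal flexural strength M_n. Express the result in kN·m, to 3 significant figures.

M_n ≈ 579 kN·m

T = A_s f_y = 2490 × 415 = 1033350 N = 1033.35 kN.
From C = T: a = T/(0.85 f'_c b) = 1033350/(0.85 × 28.6 × 250) = 170.03 mm.
M_n = T(d − a/2) = 1033.35 kN × (645 − 85.015) mm = 578.66 kN·m.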